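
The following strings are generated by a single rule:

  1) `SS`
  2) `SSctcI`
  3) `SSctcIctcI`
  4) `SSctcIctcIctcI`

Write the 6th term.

The strings grow by a fixed suffix ctcI each time.
From SSctcIctcIctcI, 2 further steps: SSctcIctcIctcI → SSctcIctcIctcIctcI → (answer).

SSctcIctcIctcIctcIctcI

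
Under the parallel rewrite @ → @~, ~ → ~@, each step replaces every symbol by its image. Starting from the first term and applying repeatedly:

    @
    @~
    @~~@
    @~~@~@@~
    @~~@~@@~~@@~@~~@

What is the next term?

@~~@~@@~~@@~@~~@~@@~@~~@@~~@~@@~

φ(@~~@~@@~~@@~@~~@) expands symbol-by-symbol to @~ ~@ ~@ @~ ~@ @~ @~ ~@ ~@ @~ @~ ~@ @~ ~@ ~@ @~; joining the 16 pieces gives the next term.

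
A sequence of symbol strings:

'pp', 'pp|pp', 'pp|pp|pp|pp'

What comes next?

Each string is two copies of the previous one joined by '|'.
So the next term is two copies of pp|pp|pp|pp with '|' between the halves.

pp|pp|pp|pp|pp|pp|pp|pp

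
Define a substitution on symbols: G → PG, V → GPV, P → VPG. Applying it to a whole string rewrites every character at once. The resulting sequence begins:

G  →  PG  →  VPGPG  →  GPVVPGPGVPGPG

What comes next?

Replace each of the 13 characters of GPVVPGPGVPGPG in place — PG VPG GPV GPV VPG PG VPG PG GPV VPG PG VPG PG — and concatenate.

PGVPGGPVGPVVPGPGVPGPGGPVVPGPGVPGPG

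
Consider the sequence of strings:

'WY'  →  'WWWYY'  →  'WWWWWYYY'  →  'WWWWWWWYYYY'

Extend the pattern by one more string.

WWWWWWWWWYYYYY

Each string has the form W^{2n-1} Y^{n} (n = 1, 2, …).
For the next term, n = 5, so the run lengths are 9, 5.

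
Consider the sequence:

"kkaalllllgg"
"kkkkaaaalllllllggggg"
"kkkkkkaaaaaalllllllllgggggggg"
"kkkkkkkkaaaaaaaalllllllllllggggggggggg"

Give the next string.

Each string has the form k^{2n} a^{2n} l^{2n+3} g^{3n-1} (n = 1, 2, …).
At n = 5 the blocks have lengths 10, 10, 13, 14.

kkkkkkkkkkaaaaaaaaaalllllllllllllgggggggggggggg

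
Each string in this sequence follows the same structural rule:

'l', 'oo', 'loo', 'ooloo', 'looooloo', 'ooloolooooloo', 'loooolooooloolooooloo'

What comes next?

This is a Fibonacci-style word recurrence s(k) = s(k−2)·s(k−1): e.g. l·oo = loo.
So term 8 is ooloolooooloo·loooolooooloolooooloo.

oolooloooolooloooolooooloolooooloo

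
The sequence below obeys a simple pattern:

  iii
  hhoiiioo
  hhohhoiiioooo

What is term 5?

hhohhohhohhoiiioooooooo

Every step adds hho to the front and oo to the end of the previous string.
From hhohhoiiioooo, 2 further steps: hhohhoiiioooo → hhohhohhoiiioooooo → (answer).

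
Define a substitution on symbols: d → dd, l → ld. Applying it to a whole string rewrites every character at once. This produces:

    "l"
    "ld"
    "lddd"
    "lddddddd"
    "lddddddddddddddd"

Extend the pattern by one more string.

lddddddddddddddddddddddddddddddd

Applying the rule to each of the 16 symbols of lddddddddddddddd gives the pieces ld dd dd dd dd dd dd dd dd dd dd dd dd dd dd dd, which concatenate to the answer.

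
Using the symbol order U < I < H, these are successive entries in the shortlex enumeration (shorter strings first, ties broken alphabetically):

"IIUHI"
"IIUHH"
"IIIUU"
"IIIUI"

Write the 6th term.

Stepping forward 2 times from IIIUI: IIIUI → IIIUH, then the target.

IIIIU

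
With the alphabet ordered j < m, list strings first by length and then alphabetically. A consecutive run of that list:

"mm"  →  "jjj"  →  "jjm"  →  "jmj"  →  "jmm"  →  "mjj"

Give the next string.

Treat mjj as a base-2 numeral over the given alphabet and add one, carrying through any trailing m's.

mjm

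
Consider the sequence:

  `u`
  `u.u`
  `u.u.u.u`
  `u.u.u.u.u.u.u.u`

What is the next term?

Each string is two copies of the previous one joined by '.'.
So the next term is two copies of u.u.u.u.u.u.u.u with '.' between the halves.

u.u.u.u.u.u.u.u.u.u.u.u.u.u.u.u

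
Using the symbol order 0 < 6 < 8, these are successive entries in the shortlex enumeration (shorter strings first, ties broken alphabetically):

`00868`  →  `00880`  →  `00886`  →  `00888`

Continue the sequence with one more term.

Find the rightmost character of 00888 below 8, bump it to the next letter, and reset everything to its right to 0.

06000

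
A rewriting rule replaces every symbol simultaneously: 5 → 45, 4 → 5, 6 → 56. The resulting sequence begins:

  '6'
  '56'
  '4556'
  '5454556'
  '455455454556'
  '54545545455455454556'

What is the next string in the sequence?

455455454554554545545455455454556

Replace each of the 20 characters of 54545545455455454556 in place — 45 5 45 5 45 45 5 45 5 45 45 5 45 45 5 45 5 45 45 56 — and concatenate.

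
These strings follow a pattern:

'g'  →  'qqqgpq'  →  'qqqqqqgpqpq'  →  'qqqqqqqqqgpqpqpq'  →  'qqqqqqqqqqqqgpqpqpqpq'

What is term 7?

Each term wraps the previous one in qqq on the left and pq on the right.
From qqqqqqqqqqqqgpqpqpqpq, 2 further steps: qqqqqqqqqqqqgpqpqpqpq → qqqqqqqqqqqqqqqgpqpqpqpqpq → (answer).

qqqqqqqqqqqqqqqqqqgpqpqpqpqpqpq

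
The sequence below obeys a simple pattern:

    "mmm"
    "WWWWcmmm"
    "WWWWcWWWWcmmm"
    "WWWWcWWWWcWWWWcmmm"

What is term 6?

The strings grow by a fixed prefix WWWWc each time.
From WWWWcWWWWcWWWWcmmm, 2 further steps: WWWWcWWWWcWWWWcmmm → WWWWcWWWWcWWWWcWWWWcmmm → (answer).

WWWWcWWWWcWWWWcWWWWcWWWWcmmm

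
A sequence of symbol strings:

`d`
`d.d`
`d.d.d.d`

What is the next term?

s(k+1) = s(k)·.·s(k) — each term doubles the last with '.' between the halves.
One more doubling of d.d.d.d gives the answer.

d.d.d.d.d.d.d.d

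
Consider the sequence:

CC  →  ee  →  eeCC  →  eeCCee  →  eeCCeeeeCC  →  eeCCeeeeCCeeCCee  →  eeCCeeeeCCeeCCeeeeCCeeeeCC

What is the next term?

eeCCeeeeCCeeCCeeeeCCeeeeCCeeCCeeeeCCeeCCee

Each term (from the third on) is the previous term followed by the one before it: term 3 = ee·CC = eeCC.
Continuing: eeCCeeeeCCeeCCeeeeCCeeeeCC · eeCCeeeeCCeeCCee gives term 8.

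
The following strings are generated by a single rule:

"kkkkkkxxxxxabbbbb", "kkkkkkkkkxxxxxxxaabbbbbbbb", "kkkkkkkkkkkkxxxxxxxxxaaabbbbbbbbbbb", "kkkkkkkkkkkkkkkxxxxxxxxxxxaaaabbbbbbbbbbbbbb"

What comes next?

kkkkkkkkkkkkkkkkkkxxxxxxxxxxxxxaaaaabbbbbbbbbbbbbbbbb

Reading off run lengths: k runs 6, 9, 12, 15; x runs 5, 7, 9, 11; a runs 1, 2, 3, 4; b runs 5, 8, 11, 14 — each is linear in n, where the shown terms are n = 2, 3, 4, 5.
At n = 6 the blocks have lengths 18, 13, 5, 17.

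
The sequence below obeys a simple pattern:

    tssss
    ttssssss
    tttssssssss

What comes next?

Each string has the form t^{n-1} s^{2n}, where the shown terms are n = 2, 3, 4.
Setting n = 5 gives 4, 10 characters in each block.

ttttssssssssss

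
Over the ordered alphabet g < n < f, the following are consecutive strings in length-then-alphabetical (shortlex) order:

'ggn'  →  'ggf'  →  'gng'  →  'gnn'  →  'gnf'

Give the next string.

gfg

Treat gnf as a base-3 numeral over the given alphabet and add one, carrying through any trailing f's.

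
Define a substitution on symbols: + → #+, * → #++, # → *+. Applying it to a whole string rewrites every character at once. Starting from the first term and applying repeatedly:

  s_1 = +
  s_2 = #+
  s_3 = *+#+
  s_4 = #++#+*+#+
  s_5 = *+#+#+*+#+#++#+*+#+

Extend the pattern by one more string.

Rewriting the 19 symbols of *+#+#+*+#+#++#+*+#+ one by one yields #++ #+ *+ #+ *+ #+ #++ #+ *+ #+ *+ #+ #+ *+ #+ #++ #+ *+ #+; concatenated:

#++#+*+#+*+#+#++#+*+#+*+#+#+*+#+#++#+*+#+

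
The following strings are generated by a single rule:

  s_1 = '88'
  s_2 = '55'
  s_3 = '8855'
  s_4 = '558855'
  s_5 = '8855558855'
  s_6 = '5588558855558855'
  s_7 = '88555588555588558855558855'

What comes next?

From term 3 onward, concatenate the second-to-last term with the last: 88·55 = 8855, 55·8855 = 558855, …
Continuing: 5588558855558855 · 88555588555588558855558855 gives term 8.

558855885555885588555588555588558855558855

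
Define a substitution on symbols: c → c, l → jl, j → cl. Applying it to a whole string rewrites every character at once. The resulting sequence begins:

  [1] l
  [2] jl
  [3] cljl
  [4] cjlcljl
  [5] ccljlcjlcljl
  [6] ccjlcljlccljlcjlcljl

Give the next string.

Rewriting the 20 symbols of ccjlcljlccljlcjlcljl one by one yields c c cl jl c jl cl jl c c jl cl jl c cl jl c jl cl jl; concatenated:

cccljlcjlcljlccjlcljlccljlcjlcljl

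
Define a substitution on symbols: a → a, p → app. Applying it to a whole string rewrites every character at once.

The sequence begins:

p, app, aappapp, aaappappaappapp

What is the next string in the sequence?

Applying the rule to each of the 15 symbols of aaappappaappapp gives the pieces a a a app app a app app a a app app a app app, which concatenate to the answer.

aaaappappaappappaaappappaappapp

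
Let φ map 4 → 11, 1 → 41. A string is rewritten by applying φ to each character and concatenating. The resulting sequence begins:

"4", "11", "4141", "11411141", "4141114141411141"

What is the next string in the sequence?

11411141414111411141114141411141

φ(4141114141411141) expands symbol-by-symbol to 11 41 11 41 41 41 11 41 11 41 11 41 41 41 11 41; joining the 16 pieces gives the next term.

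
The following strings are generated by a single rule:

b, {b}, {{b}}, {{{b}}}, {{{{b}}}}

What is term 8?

{{{{{{{b}}}}}}}

Every step adds { to the front and } to the end of the previous string.
From {{{{b}}}}, 3 further steps: {{{{b}}}} → {{{{{b}}}}} → {{{{{{b}}}}}} → (answer).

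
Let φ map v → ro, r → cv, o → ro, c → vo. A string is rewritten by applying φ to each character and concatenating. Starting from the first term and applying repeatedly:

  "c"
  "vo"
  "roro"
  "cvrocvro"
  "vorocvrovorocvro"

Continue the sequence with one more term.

rorocvrovorocvrororocvrovorocvro

φ(vorocvrovorocvro) expands symbol-by-symbol to ro ro cv ro vo ro cv ro ro ro cv ro vo ro cv ro; joining the 16 pieces gives the next term.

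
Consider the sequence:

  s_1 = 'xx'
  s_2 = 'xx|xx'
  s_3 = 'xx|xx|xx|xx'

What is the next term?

s(k+1) = s(k)·|·s(k) — each term doubles the last with '|' between the halves.
One more doubling of xx|xx|xx|xx gives the answer.

xx|xx|xx|xx|xx|xx|xx|xx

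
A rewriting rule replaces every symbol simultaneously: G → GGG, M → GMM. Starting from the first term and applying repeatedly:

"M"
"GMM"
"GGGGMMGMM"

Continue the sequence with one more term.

GGGGGGGGGGGGGMMGMMGGGGMMGMM

Rewriting each symbol of GGGGMMGMM: G→GGG, G→GGG, G→GGG, G→GGG, M→GMM, M→GMM, G→GGG, M→GMM, M→GMM, which concatenates to GGG GGG GGG GGG GMM GMM GGG GMM GMM.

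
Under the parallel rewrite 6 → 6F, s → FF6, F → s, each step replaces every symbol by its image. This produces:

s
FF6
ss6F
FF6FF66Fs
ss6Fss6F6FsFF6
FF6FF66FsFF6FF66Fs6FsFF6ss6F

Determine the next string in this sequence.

ss6Fss6F6FsFF6ss6Fss6F6FsFF66FsFF6ss6FFF6FF66Fs

Replace each of the 28 characters of FF6FF66FsFF6FF66Fs6FsFF6ss6F in place — s s 6F s s 6F 6F s FF6 s s 6F s s 6F 6F s FF6 6F s FF6 s s 6F FF6 FF6 6F s — and concatenate.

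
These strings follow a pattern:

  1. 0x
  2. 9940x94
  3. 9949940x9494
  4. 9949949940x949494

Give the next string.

Each term wraps the previous one in 994 on the left and 94 on the right.
One more step from 9949949940x949494 gives the answer.

9949949949940x94949494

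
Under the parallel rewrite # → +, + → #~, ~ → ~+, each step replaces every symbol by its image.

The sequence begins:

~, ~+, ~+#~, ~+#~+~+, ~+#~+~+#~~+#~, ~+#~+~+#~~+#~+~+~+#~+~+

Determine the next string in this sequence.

Applying the rule to each of the 23 symbols of ~+#~+~+#~~+#~+~+~+#~+~+ gives the pieces ~+ #~ + ~+ #~ ~+ #~ + ~+ ~+ #~ + ~+ #~ ~+ #~ ~+ #~ + ~+ #~ ~+ #~, which concatenate to the answer.

~+#~+~+#~~+#~+~+~+#~+~+#~~+#~~+#~+~+#~~+#~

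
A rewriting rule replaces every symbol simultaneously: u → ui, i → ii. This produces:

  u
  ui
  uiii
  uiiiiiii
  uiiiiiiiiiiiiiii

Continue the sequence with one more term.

Replace each of the 16 characters of uiiiiiiiiiiiiiii in place — ui ii ii ii ii ii ii ii ii ii ii ii ii ii ii ii — and concatenate.

uiiiiiiiiiiiiiiiiiiiiiiiiiiiiiii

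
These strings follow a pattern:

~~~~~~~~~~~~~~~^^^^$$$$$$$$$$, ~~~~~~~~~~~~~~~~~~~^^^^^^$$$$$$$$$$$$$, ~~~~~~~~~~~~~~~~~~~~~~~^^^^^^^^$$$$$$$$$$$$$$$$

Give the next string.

~~~~~~~~~~~~~~~~~~~~~~~~~~~^^^^^^^^^^$$$$$$$$$$$$$$$$$$$

Reading off run lengths: ~ runs 15, 19, 23; ^ runs 4, 6, 8; $ runs 10, 13, 16 — each is linear in n, where the shown terms are n = 3, 4, 5.
Setting n = 6 gives 27, 10, 19 characters in each block.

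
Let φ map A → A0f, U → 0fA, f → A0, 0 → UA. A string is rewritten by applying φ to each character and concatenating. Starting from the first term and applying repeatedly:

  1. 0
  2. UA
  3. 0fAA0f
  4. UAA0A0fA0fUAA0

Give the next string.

Replace each of the 14 characters of UAA0A0fA0fUAA0 in place — 0fA A0f A0f UA A0f UA A0 A0f UA A0 0fA A0f A0f UA — and concatenate.

0fAA0fA0fUAA0fUAA0A0fUAA00fAA0fA0fUA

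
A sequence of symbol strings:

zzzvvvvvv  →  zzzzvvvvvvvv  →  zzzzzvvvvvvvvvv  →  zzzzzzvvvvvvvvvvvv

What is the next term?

zzzzzzzvvvvvvvvvvvvvv

The n-th term is n z's then 2n v's, where the shown terms are n = 3, 4, 5, 6.
Setting n = 7 gives 7, 14 characters in each block.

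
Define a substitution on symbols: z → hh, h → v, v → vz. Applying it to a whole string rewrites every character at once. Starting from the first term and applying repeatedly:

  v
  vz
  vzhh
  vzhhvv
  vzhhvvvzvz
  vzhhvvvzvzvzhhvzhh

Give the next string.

vzhhvvvzvzvzhhvzhhvzhhvvvzhhvv

φ(vzhhvvvzvzvzhhvzhh) expands symbol-by-symbol to vz hh v v vz vz vz hh vz hh vz hh v v vz hh v v; joining the 18 pieces gives the next term.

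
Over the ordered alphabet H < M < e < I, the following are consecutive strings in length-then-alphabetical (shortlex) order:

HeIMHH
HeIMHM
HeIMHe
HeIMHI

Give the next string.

Find the rightmost character of HeIMHI below I, bump it to the next letter, and reset everything to its right to H.

HeIMMH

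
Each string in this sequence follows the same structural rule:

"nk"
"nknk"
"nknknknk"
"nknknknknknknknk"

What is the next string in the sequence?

nknknknknknknknknknknknknknknknk

Each string is two copies of the previous one concatenated.
So the next term is two copies of nknknknknknknknk.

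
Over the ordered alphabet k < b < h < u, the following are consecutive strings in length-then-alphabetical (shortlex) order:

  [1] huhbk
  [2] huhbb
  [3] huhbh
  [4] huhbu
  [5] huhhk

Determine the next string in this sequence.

Find the rightmost character of huhhk below u, bump it to the next letter, and reset everything to its right to k.

huhhb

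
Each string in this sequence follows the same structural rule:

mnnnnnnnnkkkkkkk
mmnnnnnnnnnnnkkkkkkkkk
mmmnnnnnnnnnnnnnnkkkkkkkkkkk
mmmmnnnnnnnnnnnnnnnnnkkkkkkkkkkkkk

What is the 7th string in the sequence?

mmmmmmmnnnnnnnnnnnnnnnnnnnnnnnnnnkkkkkkkkkkkkkkkkkkk

Each string has the form m^{n-1} n^{3n+2} k^{2n+3}, where the shown terms are n = 2, 3, 4, 5.
For term 7, n = 8, so the run lengths are 7, 26, 19.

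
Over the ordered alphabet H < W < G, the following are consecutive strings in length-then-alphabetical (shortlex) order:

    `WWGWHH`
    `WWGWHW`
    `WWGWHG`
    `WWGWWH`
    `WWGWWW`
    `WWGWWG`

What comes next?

WWGWGH

The successor of WWGWWG increments the rightmost position that isn't already G and resets every position after it to H.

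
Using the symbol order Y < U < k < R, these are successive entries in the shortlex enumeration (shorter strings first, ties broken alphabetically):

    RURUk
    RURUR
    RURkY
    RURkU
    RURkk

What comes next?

RURkR

The successor of RURkk increments the rightmost position that isn't already R and resets every position after it to Y.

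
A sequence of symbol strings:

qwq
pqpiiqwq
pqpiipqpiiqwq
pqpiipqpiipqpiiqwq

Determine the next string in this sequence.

Every step adds pqpii at the front: s(k+1) = pqpii·s(k).
One more step from pqpiipqpiipqpiiqwq gives the answer.

pqpiipqpiipqpiipqpiiqwq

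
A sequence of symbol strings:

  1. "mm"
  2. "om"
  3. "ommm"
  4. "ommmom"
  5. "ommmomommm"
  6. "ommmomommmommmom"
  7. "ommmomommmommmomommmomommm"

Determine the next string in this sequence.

ommmomommmommmomommmomommmommmomommmommmom

Each term (from the third on) is the previous term followed by the one before it: term 3 = om·mm = ommm.
So term 8 is ommmomommmommmomommmomommm·ommmomommmommmom.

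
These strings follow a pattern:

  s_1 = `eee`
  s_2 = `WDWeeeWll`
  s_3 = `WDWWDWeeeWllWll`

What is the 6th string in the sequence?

WDWWDWWDWWDWWDWeeeWllWllWllWllWll

Each term wraps the previous one in WDW on the left and Wll on the right.
From WDWWDWeeeWllWll, 3 further steps: WDWWDWeeeWllWll → WDWWDWWDWeeeWllWllWll → WDWWDWWDWWDWeeeWllWllWllWll → (answer).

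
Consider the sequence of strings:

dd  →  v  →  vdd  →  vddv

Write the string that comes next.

vddvvdd

This is a Fibonacci-style word recurrence s(k) = s(k−1)·s(k−2): e.g. v·dd = vdd.
Continuing: vddv · vdd gives term 5.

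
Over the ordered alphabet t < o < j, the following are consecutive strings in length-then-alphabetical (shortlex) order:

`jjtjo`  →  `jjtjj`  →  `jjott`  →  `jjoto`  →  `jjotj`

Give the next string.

jjoot

Treat jjotj as a base-3 numeral over the given alphabet and add one, carrying through any trailing j's.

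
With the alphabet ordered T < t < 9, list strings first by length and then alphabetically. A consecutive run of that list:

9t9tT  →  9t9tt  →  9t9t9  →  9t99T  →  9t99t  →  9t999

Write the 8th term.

99TTt

Advancing 2 positions from 9t999 through 9t999 → 99TTT reaches term 8.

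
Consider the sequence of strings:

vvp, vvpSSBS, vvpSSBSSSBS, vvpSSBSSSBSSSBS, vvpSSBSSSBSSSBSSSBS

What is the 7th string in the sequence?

The strings grow by a fixed suffix SSBS each time.
From vvpSSBSSSBSSSBSSSBS, 2 further steps: vvpSSBSSSBSSSBSSSBS → vvpSSBSSSBSSSBSSSBSSSBS → (answer).

vvpSSBSSSBSSSBSSSBSSSBSSSBS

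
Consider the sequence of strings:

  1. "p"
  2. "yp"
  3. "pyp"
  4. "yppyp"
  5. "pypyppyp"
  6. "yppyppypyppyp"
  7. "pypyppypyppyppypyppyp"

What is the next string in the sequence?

This is a Fibonacci-style word recurrence s(k) = s(k−2)·s(k−1): e.g. p·yp = pyp.
So term 8 is yppyppypyppyp·pypyppypyppyppypyppyp.

yppyppypyppyppypyppypyppyppypyppyp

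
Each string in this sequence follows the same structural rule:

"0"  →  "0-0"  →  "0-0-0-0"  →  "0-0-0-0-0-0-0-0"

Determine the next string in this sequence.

Each string is two copies of the previous one joined by '-'.
Doubling 0-0-0-0-0-0-0-0 with '-' between the halves:

0-0-0-0-0-0-0-0-0-0-0-0-0-0-0-0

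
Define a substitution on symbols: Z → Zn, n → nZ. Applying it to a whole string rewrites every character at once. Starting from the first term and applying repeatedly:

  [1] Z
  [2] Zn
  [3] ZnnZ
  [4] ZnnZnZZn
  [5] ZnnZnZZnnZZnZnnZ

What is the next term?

ZnnZnZZnnZZnZnnZnZZnZnnZZnnZnZZn

φ(ZnnZnZZnnZZnZnnZ) expands symbol-by-symbol to Zn nZ nZ Zn nZ Zn Zn nZ nZ Zn Zn nZ Zn nZ nZ Zn; joining the 16 pieces gives the next term.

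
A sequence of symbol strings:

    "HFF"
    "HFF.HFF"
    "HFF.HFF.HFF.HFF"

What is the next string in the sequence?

Every step duplicates the string with '.' between the halves.
Doubling HFF.HFF.HFF.HFF with '.' between the halves:

HFF.HFF.HFF.HFF.HFF.HFF.HFF.HFF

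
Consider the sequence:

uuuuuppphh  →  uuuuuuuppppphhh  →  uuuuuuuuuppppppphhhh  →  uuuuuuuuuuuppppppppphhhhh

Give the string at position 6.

uuuuuuuuuuuuuuuppppppppppppphhhhhhh

Each string has the form u^{2n+1} p^{2n-1} h^{n}, where the shown terms are n = 2, 3, 4, 5.
At n = 7 the blocks have lengths 15, 13, 7.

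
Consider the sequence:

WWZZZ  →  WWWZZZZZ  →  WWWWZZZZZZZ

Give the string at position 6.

The n-th term is n W's then 2n-1 Z's, where the shown terms are n = 2, 3, 4.
Setting n = 7 gives 7, 13 characters in each block.

WWWWWWWZZZZZZZZZZZZZ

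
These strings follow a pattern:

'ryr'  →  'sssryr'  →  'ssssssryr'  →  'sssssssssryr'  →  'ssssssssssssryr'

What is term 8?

sssssssssssssssssssssryr

Every step adds sss at the front: s(k+1) = sss·s(k).
From ssssssssssssryr, 3 further steps: ssssssssssssryr → sssssssssssssssryr → ssssssssssssssssssryr → (answer).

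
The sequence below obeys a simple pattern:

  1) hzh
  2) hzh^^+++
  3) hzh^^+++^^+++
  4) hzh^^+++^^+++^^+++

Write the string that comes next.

Each term is the previous one with ^^+++ appended.
So the next term is hzh^^+++^^+++^^+++·^^+++.

hzh^^+++^^+++^^+++^^+++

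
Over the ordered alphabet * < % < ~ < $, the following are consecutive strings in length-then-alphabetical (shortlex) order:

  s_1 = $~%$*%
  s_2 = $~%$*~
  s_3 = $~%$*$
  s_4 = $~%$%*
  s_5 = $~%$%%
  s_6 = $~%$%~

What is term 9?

Advancing 3 positions from $~%$%~ through $~%$%~ → $~%$%$ → $~%$~* reaches term 9.

$~%$~%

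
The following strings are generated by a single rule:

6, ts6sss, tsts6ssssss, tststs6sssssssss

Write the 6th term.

Every step adds ts to the front and sss to the end of the previous string.
From tststs6sssssssss, 2 further steps: tststs6sssssssss → tstststs6ssssssssssss → (answer).

tststststs6sssssssssssssss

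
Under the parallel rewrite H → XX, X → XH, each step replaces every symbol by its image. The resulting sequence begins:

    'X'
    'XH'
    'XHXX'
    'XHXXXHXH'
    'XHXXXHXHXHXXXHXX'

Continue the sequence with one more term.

φ(XHXXXHXHXHXXXHXX) expands symbol-by-symbol to XH XX XH XH XH XX XH XX XH XX XH XH XH XX XH XH; joining the 16 pieces gives the next term.

XHXXXHXHXHXXXHXXXHXXXHXHXHXXXHXH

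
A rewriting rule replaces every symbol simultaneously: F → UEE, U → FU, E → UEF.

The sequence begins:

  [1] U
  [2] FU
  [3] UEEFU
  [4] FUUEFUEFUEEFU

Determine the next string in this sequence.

Rewriting the 13 symbols of FUUEFUEFUEEFU one by one yields UEE FU FU UEF UEE FU UEF UEE FU UEF UEF UEE FU; concatenated:

UEEFUFUUEFUEEFUUEFUEEFUUEFUEFUEEFU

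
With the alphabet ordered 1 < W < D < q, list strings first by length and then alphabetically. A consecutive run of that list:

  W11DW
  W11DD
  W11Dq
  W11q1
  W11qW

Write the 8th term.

Advancing 3 positions from W11qW through W11qW → W11qD → W11qq reaches term 8.

W1W11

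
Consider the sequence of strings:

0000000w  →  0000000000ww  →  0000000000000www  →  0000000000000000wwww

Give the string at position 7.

Reading off run lengths: 0 runs 7, 10, 13, 16; w runs 1, 2, 3, 4 — each is linear in n, where the shown terms are n = 2, 3, 4, 5.
Setting n = 8 gives 25, 7 characters in each block.

0000000000000000000000000wwwwwww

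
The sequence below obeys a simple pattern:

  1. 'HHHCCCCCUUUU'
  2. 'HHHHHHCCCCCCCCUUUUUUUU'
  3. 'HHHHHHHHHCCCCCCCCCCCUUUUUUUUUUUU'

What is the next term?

Reading off run lengths: H runs 3, 6, 9; C runs 5, 8, 11; U runs 4, 8, 12 — each is linear in n (n = 1, 2, …).
At n = 4 the blocks have lengths 12, 14, 16.

HHHHHHHHHHHHCCCCCCCCCCCCCCUUUUUUUUUUUUUUUU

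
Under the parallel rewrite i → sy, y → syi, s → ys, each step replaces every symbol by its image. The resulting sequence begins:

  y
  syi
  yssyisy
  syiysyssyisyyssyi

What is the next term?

Rewriting the 17 symbols of syiysyssyisyyssyi one by one yields ys syi sy syi ys syi ys ys syi sy ys syi syi ys ys syi sy; concatenated:

yssyisysyiyssyiysyssyisyyssyisyiysyssyisy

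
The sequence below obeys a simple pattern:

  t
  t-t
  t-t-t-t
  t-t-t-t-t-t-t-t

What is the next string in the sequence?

Each string is two copies of the previous one joined by '-'.
One more doubling of t-t-t-t-t-t-t-t gives the answer.

t-t-t-t-t-t-t-t-t-t-t-t-t-t-t-t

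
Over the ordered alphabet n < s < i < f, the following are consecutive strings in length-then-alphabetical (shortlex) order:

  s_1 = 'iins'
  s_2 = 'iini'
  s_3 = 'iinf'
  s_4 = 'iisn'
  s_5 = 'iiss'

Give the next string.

iisi

Treat iiss as a base-4 numeral over the given alphabet and add one, carrying through any trailing f's.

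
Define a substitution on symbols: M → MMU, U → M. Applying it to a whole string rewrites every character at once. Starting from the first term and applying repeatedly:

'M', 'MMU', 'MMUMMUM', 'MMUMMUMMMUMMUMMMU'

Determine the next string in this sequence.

MMUMMUMMMUMMUMMMUMMUMMUMMMUMMUMMMUMMUMMUM

Applying the rule to each of the 17 symbols of MMUMMUMMMUMMUMMMU gives the pieces MMU MMU M MMU MMU M MMU MMU MMU M MMU MMU M MMU MMU MMU M, which concatenate to the answer.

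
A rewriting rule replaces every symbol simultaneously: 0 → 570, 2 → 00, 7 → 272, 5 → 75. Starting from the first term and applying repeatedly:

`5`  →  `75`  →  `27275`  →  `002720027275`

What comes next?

Apply φ to 002720027275 symbol by symbol: 0→570, 0→570, 2→00, 7→272, 2→00, 0→570, 0→570, 2→00, 7→272, 2→00, 7→272, 5→75; joined: 570 570 00 272 00 570 570 00 272 00 272 75.

5705700027200570570002720027275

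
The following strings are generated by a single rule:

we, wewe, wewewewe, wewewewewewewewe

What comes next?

Each string is two copies of the previous one concatenated.
One more doubling of wewewewewewewewe gives the answer.

wewewewewewewewewewewewewewewewe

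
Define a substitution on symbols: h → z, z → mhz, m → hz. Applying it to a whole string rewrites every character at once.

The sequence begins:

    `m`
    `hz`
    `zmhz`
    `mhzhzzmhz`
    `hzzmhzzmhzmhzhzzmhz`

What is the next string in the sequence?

φ(hzzmhzzmhzmhzhzzmhz) expands symbol-by-symbol to z mhz mhz hz z mhz mhz hz z mhz hz z mhz z mhz mhz hz z mhz; joining the 19 pieces gives the next term.

zmhzmhzhzzmhzmhzhzzmhzhzzmhzzmhzmhzhzzmhz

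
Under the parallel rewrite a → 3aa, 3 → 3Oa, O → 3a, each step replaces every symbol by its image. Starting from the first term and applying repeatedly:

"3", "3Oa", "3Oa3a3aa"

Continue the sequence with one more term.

Apply φ to 3Oa3a3aa symbol by symbol: 3→3Oa, O→3a, a→3aa, 3→3Oa, a→3aa, 3→3Oa, a→3aa, a→3aa; joined: 3Oa 3a 3aa 3Oa 3aa 3Oa 3aa 3aa.

3Oa3a3aa3Oa3aa3Oa3aa3aa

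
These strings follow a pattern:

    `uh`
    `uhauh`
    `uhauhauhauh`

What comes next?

uhauhauhauhauhauhauhauh

Each string is two copies of the previous one joined by 'a'.
One more doubling of uhauhauhauh gives the answer.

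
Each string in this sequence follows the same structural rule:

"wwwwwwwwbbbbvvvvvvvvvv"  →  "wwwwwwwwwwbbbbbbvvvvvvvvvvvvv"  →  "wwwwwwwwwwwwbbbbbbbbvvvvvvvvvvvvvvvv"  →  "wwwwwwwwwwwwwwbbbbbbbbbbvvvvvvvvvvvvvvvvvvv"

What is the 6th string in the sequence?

wwwwwwwwwwwwwwwwwwbbbbbbbbbbbbbbvvvvvvvvvvvvvvvvvvvvvvvvv

The n-th term is 2n+2 w's then 2n-2 b's then 3n+1 v's, where the shown terms are n = 3, 4, 5, 6.
At n = 8 the blocks have lengths 18, 14, 25.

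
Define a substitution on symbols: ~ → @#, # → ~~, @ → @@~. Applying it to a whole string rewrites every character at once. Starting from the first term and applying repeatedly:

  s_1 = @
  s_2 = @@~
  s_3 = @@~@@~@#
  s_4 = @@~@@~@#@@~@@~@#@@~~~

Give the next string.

Applying the rule to each of the 21 symbols of @@~@@~@#@@~@@~@#@@~~~ gives the pieces @@~ @@~ @# @@~ @@~ @# @@~ ~~ @@~ @@~ @# @@~ @@~ @# @@~ ~~ @@~ @@~ @# @# @#, which concatenate to the answer.

@@~@@~@#@@~@@~@#@@~~~@@~@@~@#@@~@@~@#@@~~~@@~@@~@#@#@#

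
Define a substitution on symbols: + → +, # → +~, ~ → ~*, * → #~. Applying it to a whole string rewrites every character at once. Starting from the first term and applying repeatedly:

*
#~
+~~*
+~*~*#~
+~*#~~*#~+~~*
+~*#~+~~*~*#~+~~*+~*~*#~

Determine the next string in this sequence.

+~*#~+~~*+~*~*#~~*#~+~~*+~*~*#~+~*#~~*#~+~~*

Replace each of the 24 characters of +~*#~+~~*~*#~+~~*+~*~*#~ in place — + ~* #~ +~ ~* + ~* ~* #~ ~* #~ +~ ~* + ~* ~* #~ + ~* #~ ~* #~ +~ ~* — and concatenate.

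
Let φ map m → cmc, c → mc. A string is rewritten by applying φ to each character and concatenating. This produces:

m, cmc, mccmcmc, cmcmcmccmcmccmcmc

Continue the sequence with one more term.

φ(cmcmcmccmcmccmcmc) expands symbol-by-symbol to mc cmc mc cmc mc cmc mc mc cmc mc cmc mc mc cmc mc cmc mc; joining the 17 pieces gives the next term.

mccmcmccmcmccmcmcmccmcmccmcmcmccmcmccmcmc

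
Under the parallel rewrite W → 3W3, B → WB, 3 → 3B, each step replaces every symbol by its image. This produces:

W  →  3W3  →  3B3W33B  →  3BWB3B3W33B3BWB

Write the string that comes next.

3BWB3W3WB3BWB3B3W33B3BWB3BWB3W3WB

Applying the rule to each of the 15 symbols of 3BWB3B3W33B3BWB gives the pieces 3B WB 3W3 WB 3B WB 3B 3W3 3B 3B WB 3B WB 3W3 WB, which concatenate to the answer.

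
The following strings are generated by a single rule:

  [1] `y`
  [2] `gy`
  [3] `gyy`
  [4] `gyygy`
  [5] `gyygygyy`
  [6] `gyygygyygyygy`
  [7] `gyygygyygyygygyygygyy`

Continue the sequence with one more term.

gyygygyygyygygyygygyygyygygyygyygy

From term 3 onward, concatenate the last term with the second-to-last: gy·y = gyy, gyy·gy = gyygy, …
The next term joins gyygygyygyygygyygygyy and gyygygyygyygy.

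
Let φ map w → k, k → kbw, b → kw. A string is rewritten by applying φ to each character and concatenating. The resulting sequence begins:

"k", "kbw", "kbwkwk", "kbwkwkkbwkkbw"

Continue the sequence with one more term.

Replace each of the 13 characters of kbwkwkkbwkkbw in place — kbw kw k kbw k kbw kbw kw k kbw kbw kw k — and concatenate.

kbwkwkkbwkkbwkbwkwkkbwkbwkwk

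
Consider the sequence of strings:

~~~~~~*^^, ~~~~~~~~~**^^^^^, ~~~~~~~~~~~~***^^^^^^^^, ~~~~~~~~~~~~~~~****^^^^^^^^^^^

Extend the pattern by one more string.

~~~~~~~~~~~~~~~~~~*****^^^^^^^^^^^^^^

The n-th term is 3n+3 ~'s then n *'s then 3n-1 ^'s (n = 1, 2, …).
For the next term, n = 5, so the run lengths are 18, 5, 14.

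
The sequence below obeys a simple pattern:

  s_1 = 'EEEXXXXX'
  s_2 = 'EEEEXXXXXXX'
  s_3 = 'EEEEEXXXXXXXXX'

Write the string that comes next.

Term n consists of n E's, followed by 2n-1 X's, where the shown terms are n = 3, 4, 5.
At n = 6 the blocks have lengths 6, 11.

EEEEEEXXXXXXXXXXX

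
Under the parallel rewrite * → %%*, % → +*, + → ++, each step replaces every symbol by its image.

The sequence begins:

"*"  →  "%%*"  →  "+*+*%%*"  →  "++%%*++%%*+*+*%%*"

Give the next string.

+++++*+*%%*+++++*+*%%*++%%*++%%*+*+*%%*

Applying the rule to each of the 17 symbols of ++%%*++%%*+*+*%%* gives the pieces ++ ++ +* +* %%* ++ ++ +* +* %%* ++ %%* ++ %%* +* +* %%*, which concatenate to the answer.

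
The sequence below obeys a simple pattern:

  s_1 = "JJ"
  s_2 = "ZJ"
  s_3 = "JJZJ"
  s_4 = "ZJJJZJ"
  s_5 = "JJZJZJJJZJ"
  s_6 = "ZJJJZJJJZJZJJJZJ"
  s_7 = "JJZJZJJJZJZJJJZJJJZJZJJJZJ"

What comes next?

ZJJJZJJJZJZJJJZJJJZJZJJJZJZJJJZJJJZJZJJJZJ

This is a Fibonacci-style word recurrence s(k) = s(k−2)·s(k−1): e.g. JJ·ZJ = JJZJ.
The next term joins ZJJJZJJJZJZJJJZJ and JJZJZJJJZJZJJJZJJJZJZJJJZJ.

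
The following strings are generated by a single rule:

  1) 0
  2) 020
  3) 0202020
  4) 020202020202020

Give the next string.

Every step duplicates the string with '2' between the halves.
Doubling 020202020202020 with '2' between the halves:

0202020202020202020202020202020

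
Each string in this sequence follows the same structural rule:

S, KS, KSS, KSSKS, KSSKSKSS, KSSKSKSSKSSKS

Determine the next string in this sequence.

KSSKSKSSKSSKSKSSKSKSS

From term 3 onward, concatenate the last term with the second-to-last: KS·S = KSS, KSS·KS = KSSKS, …
So term 7 is KSSKSKSSKSSKS·KSSKSKSS.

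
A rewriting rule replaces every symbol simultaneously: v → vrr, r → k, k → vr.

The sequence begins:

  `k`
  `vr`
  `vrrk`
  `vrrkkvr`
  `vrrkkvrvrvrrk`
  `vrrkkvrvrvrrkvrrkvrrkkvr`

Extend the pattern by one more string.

φ(vrrkkvrvrvrrkvrrkvrrkkvr) expands symbol-by-symbol to vrr k k vr vr vrr k vrr k vrr k k vr vrr k k vr vrr k k vr vr vrr k; joining the 24 pieces gives the next term.

vrrkkvrvrvrrkvrrkvrrkkvrvrrkkvrvrrkkvrvrvrrk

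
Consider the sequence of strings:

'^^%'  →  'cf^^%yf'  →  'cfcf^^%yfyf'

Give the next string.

Every step adds cf to the front and yf to the end of the previous string.
So the next term is cf·cfcf^^%yfyf·yf.

cfcfcf^^%yfyfyf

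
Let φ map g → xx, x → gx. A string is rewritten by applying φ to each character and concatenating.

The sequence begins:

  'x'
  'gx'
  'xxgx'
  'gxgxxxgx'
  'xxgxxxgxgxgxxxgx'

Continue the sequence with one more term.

Applying the rule to each of the 16 symbols of xxgxxxgxgxgxxxgx gives the pieces gx gx xx gx gx gx xx gx xx gx xx gx gx gx xx gx, which concatenate to the answer.

gxgxxxgxgxgxxxgxxxgxxxgxgxgxxxgx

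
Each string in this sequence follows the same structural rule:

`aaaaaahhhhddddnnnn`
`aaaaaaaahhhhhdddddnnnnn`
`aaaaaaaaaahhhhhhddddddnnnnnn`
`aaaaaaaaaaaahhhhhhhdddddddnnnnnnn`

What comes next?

aaaaaaaaaaaaaahhhhhhhhddddddddnnnnnnnn

Reading off run lengths: a runs 6, 8, 10, 12; h runs 4, 5, 6, 7; d runs 4, 5, 6, 7; n runs 4, 5, 6, 7 — each is linear in n, where the shown terms are n = 3, 4, 5, 6.
At n = 7 the blocks have lengths 14, 8, 8, 8.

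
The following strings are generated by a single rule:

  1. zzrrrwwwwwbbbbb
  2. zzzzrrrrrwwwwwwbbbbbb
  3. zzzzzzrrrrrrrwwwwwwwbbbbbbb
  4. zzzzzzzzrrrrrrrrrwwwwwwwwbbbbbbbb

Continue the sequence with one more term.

zzzzzzzzzzrrrrrrrrrrrwwwwwwwwwbbbbbbbbb

The n-th term is 2n-2 z's then 2n-1 r's then n+3 w's then n+3 b's, where the shown terms are n = 2, 3, 4, 5.
At n = 6 the blocks have lengths 10, 11, 9, 9.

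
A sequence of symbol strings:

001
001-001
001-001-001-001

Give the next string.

Every step duplicates the string with '-' between the halves.
One more doubling of 001-001-001-001 gives the answer.

001-001-001-001-001-001-001-001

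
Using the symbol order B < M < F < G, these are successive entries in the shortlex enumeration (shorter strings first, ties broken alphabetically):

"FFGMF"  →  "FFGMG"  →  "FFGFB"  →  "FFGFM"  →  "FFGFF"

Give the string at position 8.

Stepping forward 3 times from FFGFF: FFGFF → FFGFG → FFGGB, then the target.

FFGGM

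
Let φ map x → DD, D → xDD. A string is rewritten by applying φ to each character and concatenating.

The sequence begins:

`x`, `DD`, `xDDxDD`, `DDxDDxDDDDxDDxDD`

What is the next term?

Rewriting the 16 symbols of DDxDDxDDDDxDDxDD one by one yields xDD xDD DD xDD xDD DD xDD xDD xDD xDD DD xDD xDD DD xDD xDD; concatenated:

xDDxDDDDxDDxDDDDxDDxDDxDDxDDDDxDDxDDDDxDDxDD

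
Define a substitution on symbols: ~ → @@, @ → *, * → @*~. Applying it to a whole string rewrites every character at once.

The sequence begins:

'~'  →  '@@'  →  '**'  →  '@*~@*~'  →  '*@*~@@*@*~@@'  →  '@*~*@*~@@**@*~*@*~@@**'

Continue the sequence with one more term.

φ(@*~*@*~@@**@*~*@*~@@**) expands symbol-by-symbol to * @*~ @@ @*~ * @*~ @@ * * @*~ @*~ * @*~ @@ @*~ * @*~ @@ * * @*~ @*~; joining the 22 pieces gives the next term.

*@*~@@@*~*@*~@@**@*~@*~*@*~@@@*~*@*~@@**@*~@*~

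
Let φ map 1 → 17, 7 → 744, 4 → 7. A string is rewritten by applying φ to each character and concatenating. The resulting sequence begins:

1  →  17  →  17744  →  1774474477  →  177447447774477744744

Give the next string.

177447447774477744744744777447447447774477

Replace each of the 21 characters of 177447447774477744744 in place — 17 744 744 7 7 744 7 7 744 744 744 7 7 744 744 744 7 7 744 7 7 — and concatenate.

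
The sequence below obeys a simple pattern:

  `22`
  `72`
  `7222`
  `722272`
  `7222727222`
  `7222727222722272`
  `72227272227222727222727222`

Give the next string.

722272722272227272227272227222727222722272

From term 3 onward, concatenate the last term with the second-to-last: 72·22 = 7222, 7222·72 = 722272, …
Continuing: 72227272227222727222727222 · 7222727222722272 gives term 8.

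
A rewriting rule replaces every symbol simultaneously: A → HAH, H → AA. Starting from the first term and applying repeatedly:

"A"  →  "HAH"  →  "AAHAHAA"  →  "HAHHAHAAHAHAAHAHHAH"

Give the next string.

AAHAHAAAAHAHAAHAHHAHAAHAHAAHAHHAHAAHAHAAAAHAHAA

Replace each of the 19 characters of HAHHAHAAHAHAAHAHHAH in place — AA HAH AA AA HAH AA HAH HAH AA HAH AA HAH HAH AA HAH AA AA HAH AA — and concatenate.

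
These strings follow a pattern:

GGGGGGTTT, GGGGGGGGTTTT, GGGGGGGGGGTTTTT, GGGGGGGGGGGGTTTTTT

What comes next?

The n-th term is 2n G's then n T's, where the shown terms are n = 3, 4, 5, 6.
Setting n = 7 gives 14, 7 characters in each block.

GGGGGGGGGGGGGGTTTTTTT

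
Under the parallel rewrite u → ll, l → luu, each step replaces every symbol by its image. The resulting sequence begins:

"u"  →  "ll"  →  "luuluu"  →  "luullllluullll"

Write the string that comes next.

Applying the rule to each of the 14 symbols of luullllluullll gives the pieces luu ll ll luu luu luu luu luu ll ll luu luu luu luu, which concatenate to the answer.

luullllluuluuluuluuluullllluuluuluuluu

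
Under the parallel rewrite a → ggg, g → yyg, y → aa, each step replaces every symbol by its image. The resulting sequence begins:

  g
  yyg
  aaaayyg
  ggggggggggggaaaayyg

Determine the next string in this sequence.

yygyygyygyygyygyygyygyygyygyygyygyygggggggggggggaaaayyg

Applying the rule to each of the 19 symbols of ggggggggggggaaaayyg gives the pieces yyg yyg yyg yyg yyg yyg yyg yyg yyg yyg yyg yyg ggg ggg ggg ggg aa aa yyg, which concatenate to the answer.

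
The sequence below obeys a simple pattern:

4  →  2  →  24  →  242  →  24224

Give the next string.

From term 3 onward, concatenate the last term with the second-to-last: 2·4 = 24, 24·2 = 242, …
So term 6 is 24224·242.

24224242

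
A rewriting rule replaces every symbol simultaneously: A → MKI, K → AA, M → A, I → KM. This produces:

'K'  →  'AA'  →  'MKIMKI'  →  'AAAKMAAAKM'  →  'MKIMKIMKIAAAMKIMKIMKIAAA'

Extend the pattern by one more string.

Rewriting the 24 symbols of MKIMKIMKIAAAMKIMKIMKIAAA one by one yields A AA KM A AA KM A AA KM MKI MKI MKI A AA KM A AA KM A AA KM MKI MKI MKI; concatenated:

AAAKMAAAKMAAAKMMKIMKIMKIAAAKMAAAKMAAAKMMKIMKIMKI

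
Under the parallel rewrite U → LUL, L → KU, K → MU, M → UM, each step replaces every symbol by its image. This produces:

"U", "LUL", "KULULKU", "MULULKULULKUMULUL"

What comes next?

UMLULKULULKUMULULKULULKUMULULUMLULKULULKU

Replace each of the 17 characters of MULULKULULKUMULUL in place — UM LUL KU LUL KU MU LUL KU LUL KU MU LUL UM LUL KU LUL KU — and concatenate.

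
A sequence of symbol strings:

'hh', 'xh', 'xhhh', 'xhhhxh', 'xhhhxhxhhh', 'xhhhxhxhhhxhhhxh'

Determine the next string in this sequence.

From term 3 onward, concatenate the last term with the second-to-last: xh·hh = xhhh, xhhh·xh = xhhhxh, …
Continuing: xhhhxhxhhhxhhhxh · xhhhxhxhhh gives term 7.

xhhhxhxhhhxhhhxhxhhhxhxhhh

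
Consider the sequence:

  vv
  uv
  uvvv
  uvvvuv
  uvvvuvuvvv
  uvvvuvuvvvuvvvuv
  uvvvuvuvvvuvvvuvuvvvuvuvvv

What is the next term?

uvvvuvuvvvuvvvuvuvvvuvuvvvuvvvuvuvvvuvvvuv

Each term (from the third on) is the previous term followed by the one before it: term 3 = uv·vv = uvvv.
Continuing: uvvvuvuvvvuvvvuvuvvvuvuvvv · uvvvuvuvvvuvvvuv gives term 8.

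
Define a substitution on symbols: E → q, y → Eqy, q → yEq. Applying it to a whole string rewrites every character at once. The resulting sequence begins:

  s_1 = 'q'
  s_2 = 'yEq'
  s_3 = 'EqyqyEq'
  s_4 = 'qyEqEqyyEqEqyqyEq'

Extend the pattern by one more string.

Applying the rule to each of the 17 symbols of qyEqEqyyEqEqyqyEq gives the pieces yEq Eqy q yEq q yEq Eqy Eqy q yEq q yEq Eqy yEq Eqy q yEq, which concatenate to the answer.

yEqEqyqyEqqyEqEqyEqyqyEqqyEqEqyyEqEqyqyEq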